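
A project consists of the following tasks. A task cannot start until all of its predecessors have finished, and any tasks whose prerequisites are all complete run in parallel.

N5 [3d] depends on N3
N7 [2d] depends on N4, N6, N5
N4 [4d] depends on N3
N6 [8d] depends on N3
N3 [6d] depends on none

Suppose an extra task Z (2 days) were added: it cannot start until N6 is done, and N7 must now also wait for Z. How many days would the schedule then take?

Originally the schedule takes 16 days.
With Z inserted, N7 now waits for max(N4, N6, N5, Z).
New critical path: N3→N6→Z→N7 = 6+8+2+2 = 18 ⇒ 18 days.

18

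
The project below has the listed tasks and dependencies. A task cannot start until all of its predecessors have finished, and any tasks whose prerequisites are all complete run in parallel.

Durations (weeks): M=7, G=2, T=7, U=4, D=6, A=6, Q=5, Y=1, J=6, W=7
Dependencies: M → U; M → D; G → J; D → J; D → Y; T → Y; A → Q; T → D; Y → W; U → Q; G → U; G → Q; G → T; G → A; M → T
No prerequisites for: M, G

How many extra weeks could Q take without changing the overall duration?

M→T→D→Y→W = 7+7+6+1+7 = 28 sets the makespan at 28 weeks.
Q finishes as early as 16 and must finish by 28.
Slack of Q = 23 − 11 = 12 weeks.

12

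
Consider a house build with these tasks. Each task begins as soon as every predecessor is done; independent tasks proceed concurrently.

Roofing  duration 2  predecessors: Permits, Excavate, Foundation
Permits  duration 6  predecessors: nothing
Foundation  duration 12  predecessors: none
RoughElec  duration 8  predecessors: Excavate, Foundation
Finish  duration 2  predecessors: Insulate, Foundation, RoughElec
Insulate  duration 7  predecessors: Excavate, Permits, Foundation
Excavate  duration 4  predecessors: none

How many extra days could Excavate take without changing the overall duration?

8

Foundation→RoughElec→Finish = 12+8+2 = 22 sets the makespan at 22 days.
The longest chain containing Excavate totals 14 days.
Float = 22 − 14 = 8.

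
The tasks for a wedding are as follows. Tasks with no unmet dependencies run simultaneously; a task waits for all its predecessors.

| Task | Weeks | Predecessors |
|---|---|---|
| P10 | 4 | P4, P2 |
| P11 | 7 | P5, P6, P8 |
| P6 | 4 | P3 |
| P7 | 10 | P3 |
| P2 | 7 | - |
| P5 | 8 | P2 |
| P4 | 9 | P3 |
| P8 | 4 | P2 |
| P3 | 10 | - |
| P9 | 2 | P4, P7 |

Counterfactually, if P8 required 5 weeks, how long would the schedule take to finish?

Baseline: P3→P4→P10 = 10+9+4 = 23 → 23 weeks.
The longest path through P8 is only 18 weeks, so P8 has float 5.
That remains the longest chain; total 23 weeks.

23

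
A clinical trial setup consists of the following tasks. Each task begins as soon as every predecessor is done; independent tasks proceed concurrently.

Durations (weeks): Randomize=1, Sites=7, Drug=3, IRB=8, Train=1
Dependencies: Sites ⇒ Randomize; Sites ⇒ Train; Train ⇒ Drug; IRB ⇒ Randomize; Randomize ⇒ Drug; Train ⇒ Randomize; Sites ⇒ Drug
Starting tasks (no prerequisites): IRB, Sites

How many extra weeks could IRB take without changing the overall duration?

IRB→Randomize→Drug = 8+1+3 = 12 sets the makespan at 12 weeks.
IRB finishes as early as 8 and must finish by 8.
So IRB can slip 8 − 8 = 0 weeks.

0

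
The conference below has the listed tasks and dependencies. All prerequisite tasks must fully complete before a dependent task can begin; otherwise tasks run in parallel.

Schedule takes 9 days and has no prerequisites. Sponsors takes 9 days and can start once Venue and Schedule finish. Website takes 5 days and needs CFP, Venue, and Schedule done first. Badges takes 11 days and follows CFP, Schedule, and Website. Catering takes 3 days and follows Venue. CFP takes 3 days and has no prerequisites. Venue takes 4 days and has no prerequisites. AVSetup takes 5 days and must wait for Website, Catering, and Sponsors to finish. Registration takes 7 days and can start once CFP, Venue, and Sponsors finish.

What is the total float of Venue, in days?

5

Critical path: Schedule→Sponsors→Registration = 9+9+7 = 25, so the finish is 25 days.
The longest chain containing Venue totals 20 days.
Slack of Venue = 5 − 0 = 5 days.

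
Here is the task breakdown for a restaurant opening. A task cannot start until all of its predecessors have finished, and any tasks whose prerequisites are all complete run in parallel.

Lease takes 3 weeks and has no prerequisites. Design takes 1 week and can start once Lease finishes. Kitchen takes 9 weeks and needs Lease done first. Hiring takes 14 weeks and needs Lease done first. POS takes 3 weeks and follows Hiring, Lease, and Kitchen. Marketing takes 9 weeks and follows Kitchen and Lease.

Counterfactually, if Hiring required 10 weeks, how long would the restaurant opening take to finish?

As given, the longest chain is Lease→Kitchen→Marketing = 3+9+9 = 21, so the finish is 21 weeks.
Hiring has 1 week of float (longest path through it is 20).
The critical path is still Lease→Kitchen→Marketing; finish is now 21 weeks.

21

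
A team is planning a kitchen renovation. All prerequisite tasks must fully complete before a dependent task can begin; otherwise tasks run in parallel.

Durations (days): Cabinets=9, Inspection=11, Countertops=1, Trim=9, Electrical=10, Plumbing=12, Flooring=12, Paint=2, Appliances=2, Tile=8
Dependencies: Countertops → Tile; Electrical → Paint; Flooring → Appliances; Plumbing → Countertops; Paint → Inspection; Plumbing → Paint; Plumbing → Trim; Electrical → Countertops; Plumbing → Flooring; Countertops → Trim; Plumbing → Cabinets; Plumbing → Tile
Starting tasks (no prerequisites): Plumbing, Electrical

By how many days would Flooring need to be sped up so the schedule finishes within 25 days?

1

Current finish: 26 days; target: 25.
Flooring is on every critical path, so each day cut from Flooring cuts the finish by one (this holds down to a finish of 25).
Need 26 − 25 = 1 day off Flooring → Flooring becomes 11 days, finish becomes 25.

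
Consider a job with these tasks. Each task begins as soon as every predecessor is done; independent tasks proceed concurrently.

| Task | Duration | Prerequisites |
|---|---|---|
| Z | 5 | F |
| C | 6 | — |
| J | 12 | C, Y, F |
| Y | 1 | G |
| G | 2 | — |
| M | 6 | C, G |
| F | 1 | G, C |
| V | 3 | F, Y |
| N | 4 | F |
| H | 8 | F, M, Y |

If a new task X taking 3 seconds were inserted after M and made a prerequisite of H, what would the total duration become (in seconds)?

Originally the plan takes 20 seconds.
With X inserted, H now waits for max(F, M, Y, X).
New critical path: C→M→X→H = 6+6+3+8 = 23 ⇒ 23 seconds.

23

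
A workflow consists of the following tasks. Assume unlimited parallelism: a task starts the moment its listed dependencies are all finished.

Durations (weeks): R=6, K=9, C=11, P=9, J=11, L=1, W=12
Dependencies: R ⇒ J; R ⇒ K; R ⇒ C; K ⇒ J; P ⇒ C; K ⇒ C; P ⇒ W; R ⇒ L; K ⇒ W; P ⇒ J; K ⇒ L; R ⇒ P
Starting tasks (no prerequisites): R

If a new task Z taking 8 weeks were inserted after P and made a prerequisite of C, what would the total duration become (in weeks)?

34

Originally the schedule takes 27 weeks.
With Z inserted, C now waits for max(K, R, P, Z).
New critical path: R→P→Z→C = 6+9+8+11 = 34 ⇒ 34 weeks.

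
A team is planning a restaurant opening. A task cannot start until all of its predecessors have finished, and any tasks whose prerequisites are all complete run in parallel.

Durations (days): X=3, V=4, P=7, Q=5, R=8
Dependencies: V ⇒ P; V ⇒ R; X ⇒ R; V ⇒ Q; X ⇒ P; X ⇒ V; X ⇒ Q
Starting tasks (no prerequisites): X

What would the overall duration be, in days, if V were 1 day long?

12

Baseline: X→V→R = 3+4+8 = 15 → 15 days.
V lies on that path, so at 1 day the path becomes 12 days.
The critical path is still X→V→R; finish is now 12 days.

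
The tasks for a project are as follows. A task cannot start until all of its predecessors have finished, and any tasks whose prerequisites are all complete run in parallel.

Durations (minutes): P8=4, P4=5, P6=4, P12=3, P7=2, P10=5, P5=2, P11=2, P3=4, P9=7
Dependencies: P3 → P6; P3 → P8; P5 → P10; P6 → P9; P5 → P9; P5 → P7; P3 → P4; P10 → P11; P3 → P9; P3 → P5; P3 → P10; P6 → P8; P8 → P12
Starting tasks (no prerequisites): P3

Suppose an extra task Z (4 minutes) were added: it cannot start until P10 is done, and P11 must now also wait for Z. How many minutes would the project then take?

17

Originally the project takes 15 minutes.
With Z inserted, P11 now waits for max(P10, Z).
New critical path: P3→P5→P10→Z→P11 = 4+2+5+4+2 = 17 ⇒ 17 minutes.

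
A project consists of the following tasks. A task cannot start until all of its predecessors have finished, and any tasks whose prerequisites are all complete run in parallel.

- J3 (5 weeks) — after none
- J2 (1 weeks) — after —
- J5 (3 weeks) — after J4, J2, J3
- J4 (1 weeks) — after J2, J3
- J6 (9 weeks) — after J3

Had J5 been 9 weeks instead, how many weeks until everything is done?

Actual critical path: J3→J6 = 5+9 = 14 ⇒ 14 weeks.
J5 has 5 weeks of float (longest path through it is 9).
The binding chain switches to J3→J4→J5 = 5+1+9 = 15; finish 15 weeks.

15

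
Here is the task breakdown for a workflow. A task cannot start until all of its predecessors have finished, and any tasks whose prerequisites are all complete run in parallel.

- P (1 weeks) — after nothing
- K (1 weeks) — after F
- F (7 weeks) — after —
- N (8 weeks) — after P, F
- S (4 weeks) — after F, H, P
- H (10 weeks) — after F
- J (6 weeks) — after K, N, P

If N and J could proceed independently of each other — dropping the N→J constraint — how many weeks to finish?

Before: longest chain F→H→S = 7+10+4 = 21, finish 21.
Without N→J, J's earliest start moves from 15 to 8.
After: F→H→S = 7+10+4 = 21 → 21 weeks.

21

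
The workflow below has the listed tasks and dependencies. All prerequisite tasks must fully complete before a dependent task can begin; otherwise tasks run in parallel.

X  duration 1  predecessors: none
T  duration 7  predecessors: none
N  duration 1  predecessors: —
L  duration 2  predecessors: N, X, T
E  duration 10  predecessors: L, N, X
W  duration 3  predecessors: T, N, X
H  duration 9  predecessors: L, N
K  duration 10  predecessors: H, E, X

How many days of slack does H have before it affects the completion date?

T→L→E→K = 7+2+10+10 = 29 sets the makespan at 29 days.
H finishes as early as 18 and must finish by 19.
Slack of H = 10 − 9 = 1 day.

1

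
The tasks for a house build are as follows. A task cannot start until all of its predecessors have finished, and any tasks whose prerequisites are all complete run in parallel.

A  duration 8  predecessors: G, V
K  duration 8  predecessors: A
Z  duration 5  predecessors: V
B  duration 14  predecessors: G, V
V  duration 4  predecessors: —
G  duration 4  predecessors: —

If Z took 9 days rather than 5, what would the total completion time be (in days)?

20

As given, the longest chain is V→A→K = 4+8+8 = 20, so the finish is 20 days.
Z is off the critical path — its longest chain is 9 days, giving 11 of slack.
The critical path is still V→A→K; finish is now 20 days.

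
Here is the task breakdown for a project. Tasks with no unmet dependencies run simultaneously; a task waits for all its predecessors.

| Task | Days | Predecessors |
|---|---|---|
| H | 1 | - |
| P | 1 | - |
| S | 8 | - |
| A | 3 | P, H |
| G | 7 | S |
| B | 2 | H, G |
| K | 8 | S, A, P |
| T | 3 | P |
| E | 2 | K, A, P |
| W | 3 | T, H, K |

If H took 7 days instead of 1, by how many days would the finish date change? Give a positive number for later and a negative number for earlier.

2

Critical path before the change: S→K→W = 8+8+3 = 19 giving 19 days.
The longest path through H is only 15 days, so H has float 4.
The binding chain switches to H→A→K→W = 7+3+8+3 = 21; finish 21 days.
Change in finish: 21 − 19 = +2 days.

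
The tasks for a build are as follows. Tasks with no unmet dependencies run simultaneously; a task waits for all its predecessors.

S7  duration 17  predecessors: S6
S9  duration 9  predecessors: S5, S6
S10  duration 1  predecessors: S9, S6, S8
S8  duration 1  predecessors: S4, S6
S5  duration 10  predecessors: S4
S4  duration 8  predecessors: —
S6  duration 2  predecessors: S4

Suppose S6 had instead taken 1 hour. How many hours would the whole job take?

28

The binding path is S4→S5→S9→S10 = 8+10+9+1 = 28; finish at 28 hours.
The longest path through S6 is only 27 hours, so S6 has float 1.
That remains the longest chain; total 28 hours.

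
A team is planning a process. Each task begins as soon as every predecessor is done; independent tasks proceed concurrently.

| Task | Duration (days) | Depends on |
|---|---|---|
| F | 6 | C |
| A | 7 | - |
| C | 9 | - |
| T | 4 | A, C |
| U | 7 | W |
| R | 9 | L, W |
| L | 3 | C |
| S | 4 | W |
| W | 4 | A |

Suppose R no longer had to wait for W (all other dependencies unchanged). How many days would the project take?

Before: longest chain C→L→R = 9+3+9 = 21, finish 21.
Dropping W→R doesn't change R's earliest start (12); another predecessor still binds.
The longest chain is now C→L→R = 9+3+9 = 21, so the project takes 21 days.

21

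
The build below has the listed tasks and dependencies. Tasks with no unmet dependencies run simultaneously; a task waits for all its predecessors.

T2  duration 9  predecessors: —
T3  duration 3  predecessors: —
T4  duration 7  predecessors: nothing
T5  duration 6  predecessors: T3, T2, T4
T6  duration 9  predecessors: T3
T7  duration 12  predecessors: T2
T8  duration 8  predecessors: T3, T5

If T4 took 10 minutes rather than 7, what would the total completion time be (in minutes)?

Actual critical path: T2→T5→T8 = 9+6+8 = 23 ⇒ 23 minutes.
T4 has 2 minutes of float (longest path through it is 21).
The binding chain switches to T4→T5→T8 = 10+6+8 = 24; finish 24 minutes.

24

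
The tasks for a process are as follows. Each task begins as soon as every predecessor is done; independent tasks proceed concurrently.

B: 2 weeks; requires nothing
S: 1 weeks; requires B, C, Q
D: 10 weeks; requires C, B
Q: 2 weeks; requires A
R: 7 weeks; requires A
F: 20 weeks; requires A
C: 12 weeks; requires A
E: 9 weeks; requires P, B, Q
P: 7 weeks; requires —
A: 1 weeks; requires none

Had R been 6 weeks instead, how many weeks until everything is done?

Critical path before the change: A→C→D = 1+12+10 = 23 giving 23 weeks.
R is off the critical path — its longest chain is 8 weeks, giving 15 of slack.
The critical path is still A→C→D; finish is now 23 weeks.

23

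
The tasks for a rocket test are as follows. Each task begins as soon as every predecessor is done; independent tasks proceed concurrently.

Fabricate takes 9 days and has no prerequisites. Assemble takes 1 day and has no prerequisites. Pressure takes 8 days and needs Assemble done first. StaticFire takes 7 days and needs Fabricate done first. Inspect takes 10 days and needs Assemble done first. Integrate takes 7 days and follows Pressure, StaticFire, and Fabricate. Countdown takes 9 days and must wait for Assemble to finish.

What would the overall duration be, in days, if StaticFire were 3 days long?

Actual critical path: Fabricate→StaticFire→Integrate = 9+7+7 = 23 ⇒ 23 days.
StaticFire is on the critical path; changing it to 3 makes that path 19 days.
That remains the longest chain; total 19 days.

19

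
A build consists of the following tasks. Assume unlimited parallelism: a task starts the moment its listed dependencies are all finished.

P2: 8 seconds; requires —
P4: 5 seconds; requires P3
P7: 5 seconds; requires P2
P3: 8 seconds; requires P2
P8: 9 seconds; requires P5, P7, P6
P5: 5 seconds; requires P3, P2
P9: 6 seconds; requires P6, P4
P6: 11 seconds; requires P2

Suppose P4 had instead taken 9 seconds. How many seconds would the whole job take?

Critical path before the change: P2→P3→P5→P8 = 8+8+5+9 = 30 giving 30 seconds.
The longest path through P4 is only 27 seconds, so P4 has float 3.
New critical path: P2→P3→P4→P9 = 8+8+9+6 = 31 ⇒ 31 seconds.

31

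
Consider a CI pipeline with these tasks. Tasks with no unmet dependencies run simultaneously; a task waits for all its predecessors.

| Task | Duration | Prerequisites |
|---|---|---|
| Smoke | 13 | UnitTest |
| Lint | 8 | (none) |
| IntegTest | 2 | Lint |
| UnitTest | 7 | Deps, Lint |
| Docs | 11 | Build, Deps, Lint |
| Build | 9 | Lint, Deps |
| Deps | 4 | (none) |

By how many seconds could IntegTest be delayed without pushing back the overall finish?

18

The longest chain is Lint→UnitTest→Smoke = 8+7+13 = 28; overall finish 28 seconds.
The longest chain containing IntegTest totals 10 seconds.
So IntegTest can slip 28 − 10 = 18 seconds.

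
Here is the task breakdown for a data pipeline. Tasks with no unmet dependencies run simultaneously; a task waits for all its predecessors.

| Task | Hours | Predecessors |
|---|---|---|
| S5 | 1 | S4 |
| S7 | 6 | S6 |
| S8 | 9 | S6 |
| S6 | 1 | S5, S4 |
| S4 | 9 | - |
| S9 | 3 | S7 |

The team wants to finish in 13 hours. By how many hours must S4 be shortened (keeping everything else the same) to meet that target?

Current finish: 20 hours; target: 13.
S4 is on every critical path, so each hour cut from S4 cuts the finish by one (this holds down to a finish of 12).
Need 20 − 13 = 7 hours off S4 → S4 becomes 2 hours, finish becomes 13.

7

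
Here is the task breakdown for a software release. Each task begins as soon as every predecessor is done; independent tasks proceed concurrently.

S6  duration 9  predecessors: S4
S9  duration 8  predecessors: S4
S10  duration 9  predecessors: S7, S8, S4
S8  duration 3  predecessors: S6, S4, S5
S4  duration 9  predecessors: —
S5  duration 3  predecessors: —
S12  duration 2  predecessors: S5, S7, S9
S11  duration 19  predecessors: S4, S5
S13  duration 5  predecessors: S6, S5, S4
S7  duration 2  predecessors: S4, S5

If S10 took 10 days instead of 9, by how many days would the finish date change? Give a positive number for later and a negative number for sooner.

Actual critical path: S4→S6→S8→S10 = 9+9+3+9 = 30 ⇒ 30 days.
S10 is on the critical path; changing it to 10 makes that path 31 days.
That remains the longest chain; total 31 days.
Change in finish: 31 − 30 = +1 days.

1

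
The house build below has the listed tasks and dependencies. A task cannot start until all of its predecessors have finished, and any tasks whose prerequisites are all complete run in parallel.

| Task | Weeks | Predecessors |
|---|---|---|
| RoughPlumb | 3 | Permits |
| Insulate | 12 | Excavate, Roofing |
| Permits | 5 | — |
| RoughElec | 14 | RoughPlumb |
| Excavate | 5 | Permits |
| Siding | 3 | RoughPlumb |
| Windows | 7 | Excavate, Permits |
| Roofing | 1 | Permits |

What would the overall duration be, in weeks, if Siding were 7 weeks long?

The binding path is Permits→Excavate→Insulate = 5+5+12 = 22; finish at 22 weeks.
Siding is off the critical path — its longest chain is 11 weeks, giving 11 of slack.
That remains the longest chain; total 22 weeks.

22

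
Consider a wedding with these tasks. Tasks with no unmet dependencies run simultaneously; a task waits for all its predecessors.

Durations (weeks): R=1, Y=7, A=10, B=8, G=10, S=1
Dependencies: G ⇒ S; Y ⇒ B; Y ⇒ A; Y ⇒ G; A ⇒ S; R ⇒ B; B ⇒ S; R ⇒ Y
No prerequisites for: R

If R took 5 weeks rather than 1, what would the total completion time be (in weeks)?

23

As given, the longest chain is R→Y→A→S = 1+7+10+1 = 19, so the finish is 19 weeks.
R is on the critical path; changing it to 5 makes that path 23 weeks.
No other chain overtakes it, so the finish is 23 weeks.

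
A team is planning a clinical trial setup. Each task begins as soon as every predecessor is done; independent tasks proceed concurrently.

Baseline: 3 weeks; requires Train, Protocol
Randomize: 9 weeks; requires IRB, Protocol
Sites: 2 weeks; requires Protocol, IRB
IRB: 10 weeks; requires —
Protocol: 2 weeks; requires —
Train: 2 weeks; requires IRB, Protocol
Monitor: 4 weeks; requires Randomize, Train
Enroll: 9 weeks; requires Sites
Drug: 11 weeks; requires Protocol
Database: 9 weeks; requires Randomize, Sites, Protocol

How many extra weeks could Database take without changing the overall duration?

0

IRB→Randomize→Database = 10+9+9 = 28 sets the makespan at 28 weeks.
Longest path through Database: 28 weeks (earliest finish 28, latest finish 28).
Slack of Database = 19 − 19 = 0 weeks.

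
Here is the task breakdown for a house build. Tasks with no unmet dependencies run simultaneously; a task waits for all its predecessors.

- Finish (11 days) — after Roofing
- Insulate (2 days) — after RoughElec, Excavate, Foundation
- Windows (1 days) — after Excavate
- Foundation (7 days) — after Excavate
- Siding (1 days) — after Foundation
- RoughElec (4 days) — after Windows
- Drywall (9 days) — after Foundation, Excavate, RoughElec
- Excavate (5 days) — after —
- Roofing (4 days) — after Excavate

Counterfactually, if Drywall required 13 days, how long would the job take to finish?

Critical path before the change: Excavate→Foundation→Drywall = 5+7+9 = 21 giving 21 days.
Since Drywall is critical, the +4 change carries straight to that chain (now 25 days).
That remains the longest chain; total 25 days.

25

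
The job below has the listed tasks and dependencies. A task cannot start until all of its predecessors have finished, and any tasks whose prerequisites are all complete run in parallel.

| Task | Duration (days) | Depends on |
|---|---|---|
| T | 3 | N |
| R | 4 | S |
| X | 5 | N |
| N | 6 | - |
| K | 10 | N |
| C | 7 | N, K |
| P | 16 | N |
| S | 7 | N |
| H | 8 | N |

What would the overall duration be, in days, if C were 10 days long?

26

The binding path is N→K→C = 6+10+7 = 23; finish at 23 days.
Since C is critical, the +3 change carries straight to that chain (now 26 days).
The critical path is still N→K→C; finish is now 26 days.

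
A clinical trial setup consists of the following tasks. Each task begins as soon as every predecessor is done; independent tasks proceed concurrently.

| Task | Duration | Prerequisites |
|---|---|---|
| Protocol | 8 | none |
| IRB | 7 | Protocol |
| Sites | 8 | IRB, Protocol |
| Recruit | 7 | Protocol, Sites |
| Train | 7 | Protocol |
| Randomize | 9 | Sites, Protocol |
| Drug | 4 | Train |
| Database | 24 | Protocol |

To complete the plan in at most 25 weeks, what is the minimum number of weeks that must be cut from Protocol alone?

7

Current finish: 32 weeks; target: 25.
Protocol is on every critical path, so each week cut from Protocol cuts the finish by one (this holds down to a finish of 25).
Need 32 − 25 = 7 weeks off Protocol → Protocol becomes 1 week, finish becomes 25.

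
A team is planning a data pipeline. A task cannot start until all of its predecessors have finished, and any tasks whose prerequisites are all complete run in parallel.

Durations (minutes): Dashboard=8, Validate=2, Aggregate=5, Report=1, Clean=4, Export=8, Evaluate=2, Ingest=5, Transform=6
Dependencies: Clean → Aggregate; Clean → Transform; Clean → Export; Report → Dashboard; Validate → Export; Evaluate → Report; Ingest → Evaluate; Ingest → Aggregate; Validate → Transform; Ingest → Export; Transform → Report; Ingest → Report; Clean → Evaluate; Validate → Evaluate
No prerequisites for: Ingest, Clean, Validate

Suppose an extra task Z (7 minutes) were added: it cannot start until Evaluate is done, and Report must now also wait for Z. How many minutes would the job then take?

Originally the job takes 19 minutes.
With Z inserted, Report now waits for max(Evaluate, Transform, Ingest, Z).
New critical path: Ingest→Evaluate→Z→Report→Dashboard = 5+2+7+1+8 = 23 ⇒ 23 minutes.

23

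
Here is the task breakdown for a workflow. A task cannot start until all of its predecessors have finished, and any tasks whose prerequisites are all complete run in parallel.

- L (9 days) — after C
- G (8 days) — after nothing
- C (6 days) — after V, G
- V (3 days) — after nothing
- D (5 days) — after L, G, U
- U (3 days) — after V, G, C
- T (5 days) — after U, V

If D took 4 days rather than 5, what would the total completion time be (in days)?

Baseline: G→C→L→D = 8+6+9+5 = 28 → 28 days.
Since D is critical, the -1 change carries straight to that chain (now 27 days).
That remains the longest chain; total 27 days.

27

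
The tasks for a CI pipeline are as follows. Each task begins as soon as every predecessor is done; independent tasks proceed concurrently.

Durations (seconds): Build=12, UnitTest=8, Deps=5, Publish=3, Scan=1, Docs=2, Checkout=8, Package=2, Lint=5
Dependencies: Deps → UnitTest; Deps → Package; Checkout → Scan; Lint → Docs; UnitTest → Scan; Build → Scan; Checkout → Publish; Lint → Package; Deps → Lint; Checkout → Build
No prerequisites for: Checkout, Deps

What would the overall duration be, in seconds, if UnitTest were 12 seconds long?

21

Critical path before the change: Checkout→Build→Scan = 8+12+1 = 21 giving 21 seconds.
UnitTest is off the critical path — its longest chain is 14 seconds, giving 7 of slack.
That remains the longest chain; total 21 seconds.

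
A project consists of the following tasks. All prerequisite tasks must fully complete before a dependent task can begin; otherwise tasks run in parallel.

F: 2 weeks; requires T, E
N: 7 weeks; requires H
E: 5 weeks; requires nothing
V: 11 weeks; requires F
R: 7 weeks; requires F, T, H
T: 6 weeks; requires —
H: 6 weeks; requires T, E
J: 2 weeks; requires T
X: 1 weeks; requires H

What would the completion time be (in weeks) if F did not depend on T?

19

Before: longest chain T→H→N = 6+6+7 = 19, finish 19.
Without T→F, F's earliest start moves from 6 to 5.
New critical path: T→H→N = 6+6+7 = 19 ⇒ 19 weeks.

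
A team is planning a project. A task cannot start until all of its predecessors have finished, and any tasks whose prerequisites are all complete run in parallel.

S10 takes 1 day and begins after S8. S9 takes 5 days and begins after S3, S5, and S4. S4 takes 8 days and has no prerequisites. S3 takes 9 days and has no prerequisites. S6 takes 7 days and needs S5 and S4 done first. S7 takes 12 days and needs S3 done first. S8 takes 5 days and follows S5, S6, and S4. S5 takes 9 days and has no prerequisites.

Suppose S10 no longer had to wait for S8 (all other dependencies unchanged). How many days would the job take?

21

Original critical path: S5→S6→S8→S10 = 9+7+5+1 = 22 ⇒ 22 days.
Without S8→S10, S10's earliest start moves from 21 to 0.
The longest chain is now S3→S7 = 9+12 = 21, so the job takes 21 days.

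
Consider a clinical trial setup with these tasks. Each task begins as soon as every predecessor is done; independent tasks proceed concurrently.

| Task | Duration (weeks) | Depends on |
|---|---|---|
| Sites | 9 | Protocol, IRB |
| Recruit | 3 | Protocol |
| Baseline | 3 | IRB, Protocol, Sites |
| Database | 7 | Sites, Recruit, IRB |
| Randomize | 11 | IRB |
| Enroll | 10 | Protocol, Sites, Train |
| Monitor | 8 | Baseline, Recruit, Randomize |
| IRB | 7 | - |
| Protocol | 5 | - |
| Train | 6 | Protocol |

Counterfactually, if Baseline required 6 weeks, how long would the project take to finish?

Baseline: IRB→Sites→Baseline→Monitor = 7+9+3+8 = 27 → 27 weeks.
Since Baseline is critical, the +3 change carries straight to that chain (now 30 weeks).
The critical path is still IRB→Sites→Baseline→Monitor; finish is now 30 weeks.

30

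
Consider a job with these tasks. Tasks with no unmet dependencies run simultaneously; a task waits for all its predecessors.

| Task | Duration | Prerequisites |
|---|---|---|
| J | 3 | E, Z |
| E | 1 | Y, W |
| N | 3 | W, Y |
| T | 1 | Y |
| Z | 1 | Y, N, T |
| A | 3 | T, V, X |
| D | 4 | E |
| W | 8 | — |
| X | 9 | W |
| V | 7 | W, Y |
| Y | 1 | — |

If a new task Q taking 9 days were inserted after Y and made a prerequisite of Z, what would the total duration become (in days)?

20

Originally the job takes 20 days.
With Q inserted, Z now waits for max(Y, N, T, Q).
New critical path: W→X→A = 8+9+3 = 20 ⇒ 20 days.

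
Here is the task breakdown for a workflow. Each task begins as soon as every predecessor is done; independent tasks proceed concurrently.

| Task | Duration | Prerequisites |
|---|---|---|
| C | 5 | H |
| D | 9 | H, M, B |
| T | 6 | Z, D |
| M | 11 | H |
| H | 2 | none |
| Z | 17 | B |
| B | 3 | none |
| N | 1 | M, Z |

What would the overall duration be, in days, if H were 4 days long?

As given, the longest chain is H→M→D→T = 2+11+9+6 = 28, so the finish is 28 days.
H is on the critical path; changing it to 4 makes that path 30 days.
The critical path is still H→M→D→T; finish is now 30 days.

30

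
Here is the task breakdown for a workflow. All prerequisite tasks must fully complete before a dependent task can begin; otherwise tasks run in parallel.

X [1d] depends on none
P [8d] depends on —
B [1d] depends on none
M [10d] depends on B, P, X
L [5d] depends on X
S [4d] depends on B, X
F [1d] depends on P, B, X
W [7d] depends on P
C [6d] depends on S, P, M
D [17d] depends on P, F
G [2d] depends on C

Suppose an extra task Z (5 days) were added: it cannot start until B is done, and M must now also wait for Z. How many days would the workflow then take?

Originally the workflow takes 26 days.
With Z inserted, M now waits for max(B, P, X, Z).
New critical path: P→M→C→G = 8+10+6+2 = 26 ⇒ 26 days.

26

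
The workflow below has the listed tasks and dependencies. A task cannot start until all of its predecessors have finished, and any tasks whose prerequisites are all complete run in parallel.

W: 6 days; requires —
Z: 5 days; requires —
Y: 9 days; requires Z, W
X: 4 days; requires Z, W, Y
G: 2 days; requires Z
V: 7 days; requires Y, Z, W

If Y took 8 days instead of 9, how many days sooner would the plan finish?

1

Baseline: W→Y→V = 6+9+7 = 22 → 22 days.
Since Y is critical, the -1 change carries straight to that chain (now 21 days).
That remains the longest chain; total 21 days.
Change in finish: 21 − 22 = -1 days.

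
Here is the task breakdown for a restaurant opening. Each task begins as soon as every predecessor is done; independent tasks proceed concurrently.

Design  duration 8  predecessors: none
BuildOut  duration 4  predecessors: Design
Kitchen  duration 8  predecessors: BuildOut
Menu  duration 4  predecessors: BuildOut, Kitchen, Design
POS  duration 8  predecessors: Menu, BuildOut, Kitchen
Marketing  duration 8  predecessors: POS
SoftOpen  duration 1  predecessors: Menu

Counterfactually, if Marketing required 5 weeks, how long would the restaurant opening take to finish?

Actual critical path: Design→BuildOut→Kitchen→Menu→POS→Marketing = 8+4+8+4+8+8 = 40 ⇒ 40 weeks.
Marketing lies on that path, so at 5 weeks the path becomes 37 weeks.
The critical path is still Design→BuildOut→Kitchen→Menu→POS→Marketing; finish is now 37 weeks.

37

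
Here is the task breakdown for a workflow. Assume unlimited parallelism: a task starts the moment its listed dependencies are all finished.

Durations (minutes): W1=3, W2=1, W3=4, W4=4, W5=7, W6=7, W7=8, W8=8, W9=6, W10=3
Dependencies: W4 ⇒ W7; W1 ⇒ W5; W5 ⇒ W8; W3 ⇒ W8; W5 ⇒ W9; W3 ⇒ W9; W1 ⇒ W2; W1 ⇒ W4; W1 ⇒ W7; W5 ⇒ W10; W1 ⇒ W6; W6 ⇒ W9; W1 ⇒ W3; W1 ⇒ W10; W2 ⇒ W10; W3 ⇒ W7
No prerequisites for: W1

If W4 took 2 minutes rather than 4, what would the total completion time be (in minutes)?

18

As given, the longest chain is W1→W5→W8 = 3+7+8 = 18, so the finish is 18 minutes.
The longest path through W4 is only 15 minutes, so W4 has float 3.
The critical path is still W1→W5→W8; finish is now 18 minutes.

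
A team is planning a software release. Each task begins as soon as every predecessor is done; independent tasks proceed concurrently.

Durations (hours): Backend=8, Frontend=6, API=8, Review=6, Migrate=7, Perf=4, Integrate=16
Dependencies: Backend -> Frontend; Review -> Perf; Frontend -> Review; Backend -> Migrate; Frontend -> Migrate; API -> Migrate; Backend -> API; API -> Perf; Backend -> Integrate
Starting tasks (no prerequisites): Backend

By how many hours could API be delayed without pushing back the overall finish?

The longest chain is Backend→Frontend→Review→Perf = 8+6+6+4 = 24; overall finish 24 hours.
The longest chain containing API totals 23 hours.
Float = 24 − 23 = 1.

1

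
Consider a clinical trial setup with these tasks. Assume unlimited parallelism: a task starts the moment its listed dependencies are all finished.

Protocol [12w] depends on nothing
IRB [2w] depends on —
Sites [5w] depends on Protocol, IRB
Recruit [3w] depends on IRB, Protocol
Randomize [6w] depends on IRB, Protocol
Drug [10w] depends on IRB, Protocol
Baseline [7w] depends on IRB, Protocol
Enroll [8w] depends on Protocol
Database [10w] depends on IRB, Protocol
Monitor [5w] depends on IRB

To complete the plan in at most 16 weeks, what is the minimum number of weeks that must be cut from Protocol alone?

Current finish: 22 weeks; target: 16.
Protocol is on every critical path, so each week cut from Protocol cuts the finish by one (this holds down to a finish of 12).
Need 22 − 16 = 6 weeks off Protocol → Protocol becomes 6 weeks, finish becomes 16.

6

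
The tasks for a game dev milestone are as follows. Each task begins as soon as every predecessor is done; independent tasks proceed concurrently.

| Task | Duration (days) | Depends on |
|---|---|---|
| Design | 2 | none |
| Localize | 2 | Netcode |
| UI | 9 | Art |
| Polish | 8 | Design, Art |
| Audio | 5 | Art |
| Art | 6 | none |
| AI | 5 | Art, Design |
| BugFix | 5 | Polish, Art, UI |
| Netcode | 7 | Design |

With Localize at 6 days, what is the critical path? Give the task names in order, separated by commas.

Critical path before the change: Art→UI→BugFix = 6+9+5 = 20 giving 20 days.
Localize has 9 days of float (longest path through it is 11).
That remains the longest chain; total 20 days.

Art, UI, BugFix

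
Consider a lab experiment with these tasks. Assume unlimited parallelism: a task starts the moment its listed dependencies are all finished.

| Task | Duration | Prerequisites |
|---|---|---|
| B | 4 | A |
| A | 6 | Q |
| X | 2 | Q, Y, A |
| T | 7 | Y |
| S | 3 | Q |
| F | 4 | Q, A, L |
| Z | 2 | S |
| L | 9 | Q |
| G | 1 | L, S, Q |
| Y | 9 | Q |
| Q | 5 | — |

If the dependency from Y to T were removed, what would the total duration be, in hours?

With the dependency in place, Q→Y→T = 5+9+7 = 21 sets the finish at 21 hours.
Without Y→T, T's earliest start moves from 14 to 0.
New critical path: Q→L→F = 5+9+4 = 18 ⇒ 18 hours.

18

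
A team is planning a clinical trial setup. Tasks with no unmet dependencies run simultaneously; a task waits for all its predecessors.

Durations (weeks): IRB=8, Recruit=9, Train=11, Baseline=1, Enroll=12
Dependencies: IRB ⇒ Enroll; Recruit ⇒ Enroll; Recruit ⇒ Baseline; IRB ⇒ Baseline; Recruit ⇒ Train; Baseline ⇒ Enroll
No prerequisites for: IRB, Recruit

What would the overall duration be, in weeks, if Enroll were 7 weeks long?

20

As given, the longest chain is Recruit→Baseline→Enroll = 9+1+12 = 22, so the finish is 22 weeks.
Enroll lies on that path, so at 7 weeks the path becomes 17 weeks.
New critical path: Recruit→Train = 9+11 = 20 ⇒ 20 weeks.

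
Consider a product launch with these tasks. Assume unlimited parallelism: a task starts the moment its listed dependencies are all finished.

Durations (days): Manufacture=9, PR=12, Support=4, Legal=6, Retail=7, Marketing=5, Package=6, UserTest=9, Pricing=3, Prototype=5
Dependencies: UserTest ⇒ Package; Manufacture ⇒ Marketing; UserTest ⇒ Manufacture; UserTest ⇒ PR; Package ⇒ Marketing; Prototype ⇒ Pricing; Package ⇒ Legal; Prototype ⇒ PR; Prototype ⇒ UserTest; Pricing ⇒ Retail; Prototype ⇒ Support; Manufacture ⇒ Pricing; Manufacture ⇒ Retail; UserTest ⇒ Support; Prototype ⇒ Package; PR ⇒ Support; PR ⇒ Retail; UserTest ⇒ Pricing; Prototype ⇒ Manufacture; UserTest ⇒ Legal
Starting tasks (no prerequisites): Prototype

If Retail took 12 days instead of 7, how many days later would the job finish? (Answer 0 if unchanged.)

Actual critical path: Prototype→UserTest→Manufacture→Pricing→Retail = 5+9+9+3+7 = 33 ⇒ 33 days.
Since Retail is critical, the +5 change carries straight to that chain (now 38 days).
The critical path is still Prototype→UserTest→Manufacture→Pricing→Retail; finish is now 38 days.
Change in finish: 38 − 33 = +5 days.

5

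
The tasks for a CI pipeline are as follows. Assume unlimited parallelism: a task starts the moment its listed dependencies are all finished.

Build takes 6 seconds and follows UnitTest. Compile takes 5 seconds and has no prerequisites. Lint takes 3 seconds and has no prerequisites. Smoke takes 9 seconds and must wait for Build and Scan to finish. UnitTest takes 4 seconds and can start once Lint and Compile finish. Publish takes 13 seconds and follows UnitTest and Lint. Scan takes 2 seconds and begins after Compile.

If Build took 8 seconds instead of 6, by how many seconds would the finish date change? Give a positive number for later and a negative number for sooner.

2

Baseline: Compile→UnitTest→Build→Smoke = 5+4+6+9 = 24 → 24 seconds.
Build is on the critical path; changing it to 8 makes that path 26 seconds.
The critical path is still Compile→UnitTest→Build→Smoke; finish is now 26 seconds.
Change in finish: 26 − 24 = +2 seconds.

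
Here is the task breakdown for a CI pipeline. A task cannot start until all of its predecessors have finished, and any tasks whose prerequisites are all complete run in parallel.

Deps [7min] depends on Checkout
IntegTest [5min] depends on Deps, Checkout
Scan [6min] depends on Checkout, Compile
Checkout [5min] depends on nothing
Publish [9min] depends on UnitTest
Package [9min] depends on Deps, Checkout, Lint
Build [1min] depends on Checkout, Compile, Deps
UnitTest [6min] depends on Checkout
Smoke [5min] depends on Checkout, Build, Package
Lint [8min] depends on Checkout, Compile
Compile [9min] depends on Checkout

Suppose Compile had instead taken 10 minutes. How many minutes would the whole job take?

Baseline: Checkout→Compile→Lint→Package→Smoke = 5+9+8+9+5 = 36 → 36 minutes.
Since Compile is critical, the +1 change carries straight to that chain (now 37 minutes).
That remains the longest chain; total 37 minutes.

37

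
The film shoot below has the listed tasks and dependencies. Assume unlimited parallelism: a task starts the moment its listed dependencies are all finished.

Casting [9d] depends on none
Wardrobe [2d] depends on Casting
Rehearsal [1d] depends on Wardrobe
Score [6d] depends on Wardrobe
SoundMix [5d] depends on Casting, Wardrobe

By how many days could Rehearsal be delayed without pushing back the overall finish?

The longest chain is Casting→Wardrobe→Score = 9+2+6 = 17; overall finish 17 days.
Rehearsal finishes as early as 12 and must finish by 17.
Slack of Rehearsal = 16 − 11 = 5 days.

5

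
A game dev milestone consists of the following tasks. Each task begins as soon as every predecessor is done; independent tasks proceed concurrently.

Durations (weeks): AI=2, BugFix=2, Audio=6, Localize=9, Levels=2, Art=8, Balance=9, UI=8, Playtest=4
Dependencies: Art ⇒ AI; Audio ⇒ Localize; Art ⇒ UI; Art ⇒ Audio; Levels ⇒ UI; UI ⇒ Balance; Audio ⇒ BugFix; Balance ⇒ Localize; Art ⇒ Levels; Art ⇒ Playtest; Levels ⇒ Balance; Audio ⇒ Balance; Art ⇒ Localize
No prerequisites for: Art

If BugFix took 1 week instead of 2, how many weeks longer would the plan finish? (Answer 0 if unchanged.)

The binding path is Art→Levels→UI→Balance→Localize = 8+2+8+9+9 = 36; finish at 36 weeks.
The longest path through BugFix is only 16 weeks, so BugFix has float 20.
The critical path is still Art→Levels→UI→Balance→Localize; finish is now 36 weeks.
Change in finish: 36 − 36 = +0 weeks.

0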